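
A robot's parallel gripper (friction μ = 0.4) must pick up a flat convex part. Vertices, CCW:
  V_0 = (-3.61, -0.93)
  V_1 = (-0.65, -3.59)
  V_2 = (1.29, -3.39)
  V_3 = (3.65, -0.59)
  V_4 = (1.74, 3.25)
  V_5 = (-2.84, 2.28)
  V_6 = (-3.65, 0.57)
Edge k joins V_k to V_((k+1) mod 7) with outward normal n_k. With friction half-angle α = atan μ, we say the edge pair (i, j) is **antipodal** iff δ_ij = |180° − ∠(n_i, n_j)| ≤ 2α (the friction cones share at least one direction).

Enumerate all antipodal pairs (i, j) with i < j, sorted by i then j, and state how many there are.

count = 6; pairs: (0,3), (1,4), (2,4), (2,5), (2,6), (3,6)

α = atan 0.4 = 21.80°;  2α = 43.60°
n_0 = (-0.6684, -0.7438)
n_1 = (+0.1025, -0.9947)
n_2 = (+0.7646, -0.6445)
n_3 = (+0.8954, +0.4453)
n_4 = (-0.2072, +0.9783)
n_5 = (-0.9037, +0.4281)
n_6 = (-0.9996, -0.0267)
  (0,1): δ = 132.17°  ·
  (0,2): δ = 88.18°  ·
  (0,3): δ = 21.61°  ✓
  (0,4): δ = 53.90°  ·
  (0,5): δ = 106.60°  ·
  (0,6): δ = 133.47°  ·
  (1,2): δ = 136.01°  ·
  (1,3): δ = 69.44°  ·
  (1,4): δ = 6.07°  ✓
  (1,5): δ = 58.77°  ·
  (1,6): δ = 85.64°  ·
  (2,3): δ = 113.43°  ·
  (2,4): δ = 37.92°  ✓
  (2,5): δ = 14.78°  ✓
  (2,6): δ = 41.65°  ✓
  (3,4): δ = 104.49°  ·
  (3,5): δ = 51.79°  ·
  (3,6): δ = 24.92°  ✓
  (4,5): δ = 127.30°  ·
  (4,6): δ = 100.43°  ·
  (5,6): δ = 153.13°  ·
antipodal pairs: 6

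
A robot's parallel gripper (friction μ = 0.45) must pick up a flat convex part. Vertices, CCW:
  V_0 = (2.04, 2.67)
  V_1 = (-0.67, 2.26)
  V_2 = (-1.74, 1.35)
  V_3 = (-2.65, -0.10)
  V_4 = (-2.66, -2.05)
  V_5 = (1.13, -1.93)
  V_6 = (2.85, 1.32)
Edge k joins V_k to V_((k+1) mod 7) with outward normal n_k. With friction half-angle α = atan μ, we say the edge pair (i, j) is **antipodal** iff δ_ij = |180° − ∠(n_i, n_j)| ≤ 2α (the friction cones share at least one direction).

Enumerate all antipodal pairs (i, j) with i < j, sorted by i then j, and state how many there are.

count = 6; pairs: (0,4), (1,4), (1,5), (2,5), (3,5), (3,6)

α = atan 0.45 = 24.23°;  2α = 48.46°
n_0 = (-0.1496, +0.9887)
n_1 = (-0.6479, +0.7618)
n_2 = (-0.8470, +0.5316)
n_3 = (-1.0000, +0.0051)
n_4 = (+0.0316, -0.9995)
n_5 = (+0.8839, -0.4678)
n_6 = (+0.8575, +0.5145)
  (0,1): δ = 148.22°  ·
  (0,2): δ = 130.71°  ·
  (0,3): δ = 98.90°  ·
  (0,4): δ = 6.79°  ✓
  (0,5): δ = 53.51°  ·
  (0,6): δ = 112.36°  ·
  (1,2): δ = 162.49°  ·
  (1,3): δ = 130.67°  ·
  (1,4): δ = 38.57°  ✓
  (1,5): δ = 21.73°  ✓
  (1,6): δ = 80.58°  ·
  (2,3): δ = 148.18°  ·
  (2,4): δ = 56.07°  ·
  (2,5): δ = 4.22°  ✓
  (2,6): δ = 63.08°  ·
  (3,4): δ = 87.89°  ·
  (3,5): δ = 27.60°  ✓
  (3,6): δ = 31.26°  ✓
  (4,5): δ = 119.70°  ·
  (4,6): δ = 60.85°  ·
  (5,6): δ = 121.15°  ·
antipodal pairs: 6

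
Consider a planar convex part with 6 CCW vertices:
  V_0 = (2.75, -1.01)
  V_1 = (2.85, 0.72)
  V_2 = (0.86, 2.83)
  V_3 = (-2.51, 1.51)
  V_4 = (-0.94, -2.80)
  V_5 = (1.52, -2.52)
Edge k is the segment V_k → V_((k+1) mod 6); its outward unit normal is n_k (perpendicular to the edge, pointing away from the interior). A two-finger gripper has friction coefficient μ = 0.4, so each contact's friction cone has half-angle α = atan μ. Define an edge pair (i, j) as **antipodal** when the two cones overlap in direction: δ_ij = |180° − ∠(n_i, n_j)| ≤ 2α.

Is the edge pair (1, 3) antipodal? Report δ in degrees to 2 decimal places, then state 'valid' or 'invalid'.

δ = 23.31°, valid

α = atan 0.4 = 21.80°;  2α = 43.60°
edge 1: e_1 = (-1.99, +2.11);  n_1 = (+0.7275, +0.6861)
edge 3: e_3 = (+1.57, -4.31);  n_3 = (-0.9396, -0.3423)
∠(n_1, n_3) = 156.69°
δ = |180° − 156.69°| = 23.31°
23.31° ≤ 2α = 43.60°  →  valid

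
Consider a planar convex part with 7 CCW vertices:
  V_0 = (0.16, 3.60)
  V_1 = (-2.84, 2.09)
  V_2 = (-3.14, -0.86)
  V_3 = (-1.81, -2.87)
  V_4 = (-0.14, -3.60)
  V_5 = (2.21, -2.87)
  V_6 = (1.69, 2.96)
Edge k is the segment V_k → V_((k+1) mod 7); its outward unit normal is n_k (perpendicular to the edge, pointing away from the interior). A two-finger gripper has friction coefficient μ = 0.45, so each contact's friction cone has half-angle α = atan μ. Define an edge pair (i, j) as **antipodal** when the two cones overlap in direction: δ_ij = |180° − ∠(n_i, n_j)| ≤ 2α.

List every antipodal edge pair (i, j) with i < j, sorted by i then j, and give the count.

α = atan 0.45 = 24.23°;  2α = 48.46°
n_0 = (-0.4496, +0.8932)
n_1 = (-0.9949, +0.1012)
n_2 = (-0.8340, -0.5518)
n_3 = (-0.4005, -0.9163)
n_4 = (+0.2967, -0.9550)
n_5 = (+0.9960, +0.0888)
n_6 = (+0.3859, +0.9225)
  (0,1): δ = 122.52°  ·
  (0,2): δ = 83.23°  ·
  (0,3): δ = 50.33°  ·
  (0,4): δ = 9.46°  ✓
  (0,5): δ = 68.38°  ·
  (0,6): δ = 130.58°  ·
  (1,2): δ = 140.70°  ·
  (1,3): δ = 107.80°  ·
  (1,4): δ = 66.94°  ·
  (1,5): δ = 10.90°  ✓
  (1,6): δ = 73.11°  ·
  (2,3): δ = 147.10°  ·
  (2,4): δ = 106.24°  ·
  (2,5): δ = 28.40°  ✓
  (2,6): δ = 33.81°  ✓
  (3,4): δ = 139.13°  ·
  (3,5): δ = 61.29°  ·
  (3,6): δ = 0.91°  ✓
  (4,5): δ = 102.16°  ·
  (4,6): δ = 39.96°  ✓
  (5,6): δ = 117.80°  ·
antipodal pairs: 6

count = 6; pairs: (0,4), (1,5), (2,5), (2,6), (3,6), (4,6)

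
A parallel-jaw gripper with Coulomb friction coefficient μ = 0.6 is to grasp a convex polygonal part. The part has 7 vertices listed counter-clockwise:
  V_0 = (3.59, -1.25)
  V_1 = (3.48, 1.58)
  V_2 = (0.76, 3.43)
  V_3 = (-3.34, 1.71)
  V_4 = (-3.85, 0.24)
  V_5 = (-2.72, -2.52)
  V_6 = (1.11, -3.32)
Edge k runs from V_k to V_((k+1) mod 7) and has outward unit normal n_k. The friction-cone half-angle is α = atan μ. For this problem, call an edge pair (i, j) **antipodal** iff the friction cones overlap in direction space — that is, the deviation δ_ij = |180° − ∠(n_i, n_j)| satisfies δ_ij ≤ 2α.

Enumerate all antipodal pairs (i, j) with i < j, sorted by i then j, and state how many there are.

α = atan 0.6 = 30.96°;  2α = 61.93°
n_0 = (+0.9992, +0.0388)
n_1 = (+0.5624, +0.8269)
n_2 = (-0.3869, +0.9221)
n_3 = (-0.9448, +0.3278)
n_4 = (-0.9254, -0.3789)
n_5 = (-0.2045, -0.9789)
n_6 = (+0.6408, -0.7677)
  (0,1): δ = 126.45°  ·
  (0,2): δ = 69.47°  ·
  (0,3): δ = 21.36°  ✓
  (0,4): δ = 20.04°  ✓
  (0,5): δ = 75.98°  ·
  (0,6): δ = 127.63°  ·
  (1,2): δ = 123.02°  ·
  (1,3): δ = 74.91°  ·
  (1,4): δ = 33.51°  ✓
  (1,5): δ = 22.42°  ✓
  (1,6): δ = 74.07°  ·
  (2,3): δ = 131.89°  ·
  (2,4): δ = 90.49°  ·
  (2,5): δ = 34.56°  ✓
  (2,6): δ = 17.09°  ✓
  (3,4): δ = 138.60°  ·
  (3,5): δ = 82.66°  ·
  (3,6): δ = 31.02°  ✓
  (4,5): δ = 124.06°  ·
  (4,6): δ = 72.41°  ·
  (5,6): δ = 128.35°  ·
antipodal pairs: 7

count = 7; pairs: (0,3), (0,4), (1,4), (1,5), (2,5), (2,6), (3,6)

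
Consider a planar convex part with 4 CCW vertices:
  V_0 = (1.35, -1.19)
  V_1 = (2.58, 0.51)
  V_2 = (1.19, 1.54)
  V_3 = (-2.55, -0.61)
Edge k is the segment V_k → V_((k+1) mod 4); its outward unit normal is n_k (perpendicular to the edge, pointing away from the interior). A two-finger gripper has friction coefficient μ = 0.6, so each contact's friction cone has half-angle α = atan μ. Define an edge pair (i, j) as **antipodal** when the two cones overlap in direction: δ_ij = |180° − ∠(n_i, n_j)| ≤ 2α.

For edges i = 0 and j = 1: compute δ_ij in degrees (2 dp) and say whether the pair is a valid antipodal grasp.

δ = 90.65°, invalid

α = atan 0.6 = 30.96°;  2α = 61.93°
edge 0: e_0 = (+1.23, +1.70);  n_0 = (+0.8102, -0.5862)
edge 1: e_1 = (-1.39, +1.03);  n_1 = (+0.5954, +0.8035)
∠(n_0, n_1) = 89.35°
δ = |180° − 89.35°| = 90.65°
90.65° > 2α = 61.93°  →  invalid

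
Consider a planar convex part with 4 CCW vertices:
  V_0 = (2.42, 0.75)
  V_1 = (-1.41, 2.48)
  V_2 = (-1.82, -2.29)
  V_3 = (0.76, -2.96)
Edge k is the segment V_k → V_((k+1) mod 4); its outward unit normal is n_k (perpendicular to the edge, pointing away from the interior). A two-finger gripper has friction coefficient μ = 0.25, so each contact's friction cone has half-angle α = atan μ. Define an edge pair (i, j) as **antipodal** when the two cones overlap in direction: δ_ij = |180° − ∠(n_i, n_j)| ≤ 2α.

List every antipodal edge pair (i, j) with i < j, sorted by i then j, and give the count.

α = atan 0.25 = 14.04°;  2α = 28.07°
n_0 = (+0.4117, +0.9113)
n_1 = (-0.9963, +0.0856)
n_2 = (-0.2514, -0.9679)
n_3 = (+0.9128, -0.4084)
  (0,1): δ = 70.60°  ·
  (0,2): δ = 9.75°  ✓
  (0,3): δ = 90.20°  ·
  (1,2): δ = 99.64°  ·
  (1,3): δ = 19.19°  ✓
  (2,3): δ = 99.55°  ·
antipodal pairs: 2

count = 2; pairs: (0,2), (1,3)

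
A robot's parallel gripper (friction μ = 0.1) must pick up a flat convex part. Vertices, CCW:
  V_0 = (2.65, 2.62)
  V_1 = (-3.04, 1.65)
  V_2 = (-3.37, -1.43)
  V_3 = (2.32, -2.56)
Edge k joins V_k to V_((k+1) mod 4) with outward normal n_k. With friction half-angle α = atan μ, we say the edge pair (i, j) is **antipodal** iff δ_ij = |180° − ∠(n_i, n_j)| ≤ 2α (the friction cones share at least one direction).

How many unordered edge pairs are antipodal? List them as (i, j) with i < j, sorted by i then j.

count = 1; pairs: (1,3)

α = atan 0.1 = 5.71°;  2α = 11.42°
n_0 = (-0.1681, +0.9858)
n_1 = (-0.9943, +0.1065)
n_2 = (-0.1948, -0.9808)
n_3 = (+0.9980, -0.0636)
  (0,1): δ = 105.79°  ·
  (0,2): δ = 20.91°  ·
  (0,3): δ = 76.68°  ·
  (1,2): δ = 95.12°  ·
  (1,3): δ = 2.47°  ✓
  (2,3): δ = 82.41°  ·
antipodal pairs: 1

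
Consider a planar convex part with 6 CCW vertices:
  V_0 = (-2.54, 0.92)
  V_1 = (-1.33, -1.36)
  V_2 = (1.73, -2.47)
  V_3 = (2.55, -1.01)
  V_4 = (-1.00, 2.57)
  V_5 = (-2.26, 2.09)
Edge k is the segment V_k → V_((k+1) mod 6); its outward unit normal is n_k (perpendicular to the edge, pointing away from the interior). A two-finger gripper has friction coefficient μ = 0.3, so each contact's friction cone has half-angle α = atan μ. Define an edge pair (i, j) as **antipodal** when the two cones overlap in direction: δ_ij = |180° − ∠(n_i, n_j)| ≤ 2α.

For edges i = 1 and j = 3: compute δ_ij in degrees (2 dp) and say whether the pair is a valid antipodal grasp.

δ = 25.30°, valid

α = atan 0.3 = 16.70°;  2α = 33.40°
edge 1: e_1 = (+3.06, -1.11);  n_1 = (-0.3410, -0.9401)
edge 3: e_3 = (-3.55, +3.58);  n_3 = (+0.7101, +0.7041)
∠(n_1, n_3) = 154.70°
δ = |180° − 154.70°| = 25.30°
25.30° ≤ 2α = 33.40°  →  valid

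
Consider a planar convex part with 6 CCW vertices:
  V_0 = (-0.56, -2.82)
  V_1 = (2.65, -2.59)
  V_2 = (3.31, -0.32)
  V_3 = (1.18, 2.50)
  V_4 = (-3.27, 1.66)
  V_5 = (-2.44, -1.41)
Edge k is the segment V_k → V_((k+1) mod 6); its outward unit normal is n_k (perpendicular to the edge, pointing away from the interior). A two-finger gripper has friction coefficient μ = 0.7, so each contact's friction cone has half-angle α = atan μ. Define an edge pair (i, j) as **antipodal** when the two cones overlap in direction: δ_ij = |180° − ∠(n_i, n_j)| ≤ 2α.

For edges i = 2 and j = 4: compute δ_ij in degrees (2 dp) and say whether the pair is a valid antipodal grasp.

δ = 21.94°, valid

α = atan 0.7 = 34.99°;  2α = 69.98°
edge 2: e_2 = (-2.13, +2.82);  n_2 = (+0.7980, +0.6027)
edge 4: e_4 = (+0.83, -3.07);  n_4 = (-0.9653, -0.2610)
∠(n_2, n_4) = 158.06°
δ = |180° − 158.06°| = 21.94°
21.94° ≤ 2α = 69.98°  →  valid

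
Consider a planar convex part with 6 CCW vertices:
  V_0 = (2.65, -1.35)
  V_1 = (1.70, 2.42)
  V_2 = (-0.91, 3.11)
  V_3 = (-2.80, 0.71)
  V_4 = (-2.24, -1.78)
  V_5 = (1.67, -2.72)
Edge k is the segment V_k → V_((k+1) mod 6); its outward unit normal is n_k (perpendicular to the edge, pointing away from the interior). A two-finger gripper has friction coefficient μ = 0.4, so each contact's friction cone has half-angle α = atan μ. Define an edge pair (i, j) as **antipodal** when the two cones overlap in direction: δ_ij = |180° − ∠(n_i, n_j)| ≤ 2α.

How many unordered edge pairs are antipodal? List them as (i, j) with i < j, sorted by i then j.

α = atan 0.4 = 21.80°;  2α = 43.60°
n_0 = (+0.9697, +0.2444)
n_1 = (+0.2556, +0.9668)
n_2 = (-0.7856, +0.6187)
n_3 = (-0.9756, -0.2194)
n_4 = (-0.2337, -0.9723)
n_5 = (+0.8133, -0.5818)
  (0,1): δ = 118.95°  ·
  (0,2): δ = 52.36°  ·
  (0,3): δ = 1.47°  ✓
  (0,4): δ = 62.34°  ·
  (0,5): δ = 130.28°  ·
  (1,2): δ = 113.41°  ·
  (1,3): δ = 62.52°  ·
  (1,4): δ = 1.29°  ✓
  (1,5): δ = 69.23°  ·
  (2,3): δ = 129.10°  ·
  (2,4): δ = 65.30°  ·
  (2,5): δ = 2.64°  ✓
  (3,4): δ = 116.19°  ·
  (3,5): δ = 48.25°  ·
  (4,5): δ = 112.06°  ·
antipodal pairs: 3

count = 3; pairs: (0,3), (1,4), (2,5)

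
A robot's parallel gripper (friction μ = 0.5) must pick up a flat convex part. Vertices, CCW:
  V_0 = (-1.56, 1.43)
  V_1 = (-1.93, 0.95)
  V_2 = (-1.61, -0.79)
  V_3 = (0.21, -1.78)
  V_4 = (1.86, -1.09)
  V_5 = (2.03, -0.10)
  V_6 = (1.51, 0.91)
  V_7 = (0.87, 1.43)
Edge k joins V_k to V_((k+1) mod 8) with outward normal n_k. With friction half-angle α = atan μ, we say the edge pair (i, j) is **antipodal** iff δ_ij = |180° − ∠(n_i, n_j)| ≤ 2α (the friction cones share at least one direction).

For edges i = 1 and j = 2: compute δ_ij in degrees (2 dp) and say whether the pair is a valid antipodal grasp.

δ = 128.96°, invalid

α = atan 0.5 = 26.57°;  2α = 53.13°
edge 1: e_1 = (+0.32, -1.74);  n_1 = (-0.9835, -0.1809)
edge 2: e_2 = (+1.82, -0.99);  n_2 = (-0.4778, -0.8784)
∠(n_1, n_2) = 51.04°
δ = |180° − 51.04°| = 128.96°
128.96° > 2α = 53.13°  →  invalid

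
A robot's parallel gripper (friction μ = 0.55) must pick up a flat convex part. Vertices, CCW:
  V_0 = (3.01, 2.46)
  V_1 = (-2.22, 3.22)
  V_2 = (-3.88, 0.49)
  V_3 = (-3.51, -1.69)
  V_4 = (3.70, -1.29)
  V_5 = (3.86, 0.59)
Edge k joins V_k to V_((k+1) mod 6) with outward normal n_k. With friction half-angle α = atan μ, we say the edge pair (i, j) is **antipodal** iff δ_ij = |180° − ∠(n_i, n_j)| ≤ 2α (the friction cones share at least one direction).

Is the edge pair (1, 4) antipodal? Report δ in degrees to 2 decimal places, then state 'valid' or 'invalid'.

δ = 26.44°, valid

α = atan 0.55 = 28.81°;  2α = 57.62°
edge 1: e_1 = (-1.66, -2.73);  n_1 = (-0.8544, +0.5195)
edge 4: e_4 = (+0.16, +1.88);  n_4 = (+0.9964, -0.0848)
∠(n_1, n_4) = 153.56°
δ = |180° − 153.56°| = 26.44°
26.44° ≤ 2α = 57.62°  →  valid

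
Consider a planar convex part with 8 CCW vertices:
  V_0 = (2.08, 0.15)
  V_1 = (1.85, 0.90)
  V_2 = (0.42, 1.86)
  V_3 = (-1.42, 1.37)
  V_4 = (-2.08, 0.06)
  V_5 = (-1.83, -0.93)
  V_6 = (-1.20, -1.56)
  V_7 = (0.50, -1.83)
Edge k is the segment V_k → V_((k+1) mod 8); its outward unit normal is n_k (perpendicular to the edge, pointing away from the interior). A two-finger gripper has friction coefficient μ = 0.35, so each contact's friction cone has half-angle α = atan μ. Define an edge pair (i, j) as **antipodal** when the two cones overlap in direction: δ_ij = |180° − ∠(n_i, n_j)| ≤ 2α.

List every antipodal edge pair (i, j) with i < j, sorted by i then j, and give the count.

count = 7; pairs: (0,4), (0,5), (1,5), (1,6), (2,6), (2,7), (3,7)

α = atan 0.35 = 19.29°;  2α = 38.58°
n_0 = (+0.9561, +0.2932)
n_1 = (+0.5574, +0.8303)
n_2 = (-0.2573, +0.9663)
n_3 = (-0.8931, +0.4499)
n_4 = (-0.9696, -0.2448)
n_5 = (-0.7071, -0.7071)
n_6 = (-0.1569, -0.9876)
n_7 = (+0.7816, -0.6237)
  (0,1): δ = 140.92°  ·
  (0,2): δ = 92.14°  ·
  (0,3): δ = 43.79°  ·
  (0,4): δ = 2.88°  ✓
  (0,5): δ = 27.95°  ✓
  (0,6): δ = 63.93°  ·
  (0,7): δ = 124.36°  ·
  (1,2): δ = 131.21°  ·
  (1,3): δ = 82.87°  ·
  (1,4): δ = 41.95°  ·
  (1,5): δ = 11.13°  ✓
  (1,6): δ = 24.85°  ✓
  (1,7): δ = 85.29°  ·
  (2,3): δ = 131.65°  ·
  (2,4): δ = 90.74°  ·
  (2,5): δ = 59.91°  ·
  (2,6): δ = 23.94°  ✓
  (2,7): δ = 36.50°  ✓
  (3,4): δ = 139.09°  ·
  (3,5): δ = 108.26°  ·
  (3,6): δ = 72.28°  ·
  (3,7): δ = 11.85°  ✓
  (4,5): δ = 149.17°  ·
  (4,6): δ = 113.20°  ·
  (4,7): δ = 52.76°  ·
  (5,6): δ = 144.02°  ·
  (5,7): δ = 83.59°  ·
  (6,7): δ = 119.56°  ·
antipodal pairs: 7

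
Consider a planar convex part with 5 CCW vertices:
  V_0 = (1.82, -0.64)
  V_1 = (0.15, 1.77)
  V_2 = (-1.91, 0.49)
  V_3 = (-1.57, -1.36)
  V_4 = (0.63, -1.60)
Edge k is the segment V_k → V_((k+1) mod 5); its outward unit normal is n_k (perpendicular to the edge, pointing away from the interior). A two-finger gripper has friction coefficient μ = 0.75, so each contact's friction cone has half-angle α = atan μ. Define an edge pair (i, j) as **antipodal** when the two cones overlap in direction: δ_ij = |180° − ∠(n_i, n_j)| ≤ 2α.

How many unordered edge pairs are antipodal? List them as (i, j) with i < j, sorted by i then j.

α = atan 0.75 = 36.87°;  2α = 73.74°
n_0 = (+0.8219, +0.5696)
n_1 = (-0.5278, +0.8494)
n_2 = (-0.9835, -0.1808)
n_3 = (-0.1084, -0.9941)
n_4 = (+0.6279, -0.7783)
  (0,1): δ = 92.86°  ·
  (0,2): δ = 24.31°  ✓
  (0,3): δ = 49.05°  ✓
  (0,4): δ = 94.17°  ·
  (1,2): δ = 111.44°  ·
  (1,3): δ = 38.08°  ✓
  (1,4): δ = 7.04°  ✓
  (2,3): δ = 106.64°  ·
  (2,4): δ = 61.52°  ✓
  (3,4): δ = 134.88°  ·
antipodal pairs: 5

count = 5; pairs: (0,2), (0,3), (1,3), (1,4), (2,4)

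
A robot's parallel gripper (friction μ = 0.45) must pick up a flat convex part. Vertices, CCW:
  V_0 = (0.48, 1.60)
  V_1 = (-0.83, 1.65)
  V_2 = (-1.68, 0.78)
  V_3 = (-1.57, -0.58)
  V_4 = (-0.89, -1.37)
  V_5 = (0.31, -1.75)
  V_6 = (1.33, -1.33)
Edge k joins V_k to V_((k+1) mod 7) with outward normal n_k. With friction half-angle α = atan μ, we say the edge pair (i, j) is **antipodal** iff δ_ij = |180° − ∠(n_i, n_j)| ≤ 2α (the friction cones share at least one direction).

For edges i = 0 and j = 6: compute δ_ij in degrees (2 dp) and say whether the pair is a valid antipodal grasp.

δ = 108.36°, invalid

α = atan 0.45 = 24.23°;  2α = 48.46°
edge 0: e_0 = (-1.31, +0.05);  n_0 = (+0.0381, +0.9993)
edge 6: e_6 = (-0.85, +2.93);  n_6 = (+0.9604, +0.2786)
∠(n_0, n_6) = 71.64°
δ = |180° − 71.64°| = 108.36°
108.36° > 2α = 48.46°  →  invalid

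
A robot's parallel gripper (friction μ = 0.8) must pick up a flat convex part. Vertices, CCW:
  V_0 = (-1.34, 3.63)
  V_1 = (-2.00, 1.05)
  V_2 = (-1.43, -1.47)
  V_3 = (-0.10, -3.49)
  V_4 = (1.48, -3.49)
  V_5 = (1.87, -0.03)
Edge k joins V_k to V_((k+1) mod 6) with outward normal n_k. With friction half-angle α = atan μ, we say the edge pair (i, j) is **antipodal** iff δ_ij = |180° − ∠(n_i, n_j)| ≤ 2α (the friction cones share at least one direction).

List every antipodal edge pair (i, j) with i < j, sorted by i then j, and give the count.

count = 8; pairs: (0,3), (0,4), (0,5), (1,4), (1,5), (2,4), (2,5), (3,5)

α = atan 0.8 = 38.66°;  2α = 77.32°
n_0 = (-0.9688, +0.2478)
n_1 = (-0.9754, -0.2206)
n_2 = (-0.8352, -0.5499)
n_3 = (+0.0000, -1.0000)
n_4 = (+0.9937, -0.1120)
n_5 = (+0.7518, +0.6594)
  (0,1): δ = 152.91°  ·
  (0,2): δ = 132.29°  ·
  (0,3): δ = 75.65°  ✓
  (0,4): δ = 7.92°  ✓
  (0,5): δ = 55.60°  ✓
  (1,2): δ = 159.38°  ·
  (1,3): δ = 102.75°  ·
  (1,4): δ = 19.18°  ✓
  (1,5): δ = 28.51°  ✓
  (2,3): δ = 123.36°  ·
  (2,4): δ = 39.79°  ✓
  (2,5): δ = 7.89°  ✓
  (3,4): δ = 96.43°  ·
  (3,5): δ = 48.75°  ✓
  (4,5): δ = 132.32°  ·
antipodal pairs: 8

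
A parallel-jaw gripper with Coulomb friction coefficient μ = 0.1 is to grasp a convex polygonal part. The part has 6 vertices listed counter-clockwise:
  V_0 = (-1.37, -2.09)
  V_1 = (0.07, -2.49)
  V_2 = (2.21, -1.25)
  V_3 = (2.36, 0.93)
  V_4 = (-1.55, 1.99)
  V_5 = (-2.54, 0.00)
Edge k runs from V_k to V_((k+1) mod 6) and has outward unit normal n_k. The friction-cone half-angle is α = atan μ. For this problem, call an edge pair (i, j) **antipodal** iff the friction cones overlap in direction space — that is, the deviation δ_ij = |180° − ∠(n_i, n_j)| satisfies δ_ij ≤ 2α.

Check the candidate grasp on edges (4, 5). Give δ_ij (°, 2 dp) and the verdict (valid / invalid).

α = atan 0.1 = 5.71°;  2α = 11.42°
edge 4: e_4 = (-0.99, -1.99);  n_4 = (-0.8953, +0.4454)
edge 5: e_5 = (+1.17, -2.09);  n_5 = (-0.8726, -0.4885)
∠(n_4, n_5) = 55.69°
δ = |180° − 55.69°| = 124.31°
124.31° > 2α = 11.42°  →  invalid

δ = 124.31°, invalid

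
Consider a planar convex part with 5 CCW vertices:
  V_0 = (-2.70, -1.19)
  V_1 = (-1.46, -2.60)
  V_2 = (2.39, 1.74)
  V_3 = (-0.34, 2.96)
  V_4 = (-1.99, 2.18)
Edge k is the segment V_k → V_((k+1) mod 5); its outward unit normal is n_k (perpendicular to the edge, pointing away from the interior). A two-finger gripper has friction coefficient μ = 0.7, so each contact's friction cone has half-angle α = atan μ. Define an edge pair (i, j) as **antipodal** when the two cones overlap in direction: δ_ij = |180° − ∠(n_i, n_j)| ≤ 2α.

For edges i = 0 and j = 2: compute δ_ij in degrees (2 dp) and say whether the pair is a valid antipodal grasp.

α = atan 0.7 = 34.99°;  2α = 69.98°
edge 0: e_0 = (+1.24, -1.41);  n_0 = (-0.7509, -0.6604)
edge 2: e_2 = (-2.73, +1.22);  n_2 = (+0.4080, +0.9130)
∠(n_0, n_2) = 155.41°
δ = |180° − 155.41°| = 24.59°
24.59° ≤ 2α = 69.98°  →  valid

δ = 24.59°, valid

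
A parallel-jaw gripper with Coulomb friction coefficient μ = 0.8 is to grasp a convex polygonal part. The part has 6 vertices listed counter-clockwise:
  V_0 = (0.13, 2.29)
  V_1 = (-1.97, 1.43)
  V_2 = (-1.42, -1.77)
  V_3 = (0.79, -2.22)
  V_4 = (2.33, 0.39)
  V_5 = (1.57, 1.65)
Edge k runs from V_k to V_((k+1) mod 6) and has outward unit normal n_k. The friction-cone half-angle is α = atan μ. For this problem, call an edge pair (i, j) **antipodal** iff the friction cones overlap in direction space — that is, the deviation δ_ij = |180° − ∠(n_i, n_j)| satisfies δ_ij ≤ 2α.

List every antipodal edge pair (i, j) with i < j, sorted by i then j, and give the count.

count = 7; pairs: (0,2), (0,3), (1,3), (1,4), (1,5), (2,4), (2,5)

α = atan 0.8 = 38.66°;  2α = 77.32°
n_0 = (-0.3790, +0.9254)
n_1 = (-0.9855, -0.1694)
n_2 = (-0.1995, -0.9799)
n_3 = (+0.8613, -0.5082)
n_4 = (+0.8563, +0.5165)
n_5 = (+0.4061, +0.9138)
  (0,1): δ = 102.52°  ·
  (0,2): δ = 33.78°  ✓
  (0,3): δ = 37.19°  ✓
  (0,4): δ = 98.83°  ·
  (0,5): δ = 133.77°  ·
  (1,2): δ = 111.26°  ·
  (1,3): δ = 40.29°  ✓
  (1,4): δ = 21.34°  ✓
  (1,5): δ = 56.29°  ✓
  (2,3): δ = 109.03°  ·
  (2,4): δ = 47.39°  ✓
  (2,5): δ = 12.45°  ✓
  (3,4): δ = 118.36°  ·
  (3,5): δ = 83.42°  ·
  (4,5): δ = 145.06°  ·
antipodal pairs: 7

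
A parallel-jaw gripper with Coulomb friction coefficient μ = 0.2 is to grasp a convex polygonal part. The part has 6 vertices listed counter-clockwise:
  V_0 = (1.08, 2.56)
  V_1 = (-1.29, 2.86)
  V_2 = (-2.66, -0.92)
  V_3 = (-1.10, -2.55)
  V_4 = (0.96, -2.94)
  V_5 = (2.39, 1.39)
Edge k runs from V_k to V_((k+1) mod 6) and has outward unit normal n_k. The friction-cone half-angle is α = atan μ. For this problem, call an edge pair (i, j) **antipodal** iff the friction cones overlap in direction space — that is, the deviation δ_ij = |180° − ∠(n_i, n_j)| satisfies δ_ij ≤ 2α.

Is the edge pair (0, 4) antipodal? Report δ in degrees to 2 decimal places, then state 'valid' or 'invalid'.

α = atan 0.2 = 11.31°;  2α = 22.62°
edge 0: e_0 = (-2.37, +0.30);  n_0 = (+0.1256, +0.9921)
edge 4: e_4 = (+1.43, +4.33);  n_4 = (+0.9496, -0.3136)
∠(n_0, n_4) = 101.06°
δ = |180° − 101.06°| = 78.94°
78.94° > 2α = 22.62°  →  invalid

δ = 78.94°, invalid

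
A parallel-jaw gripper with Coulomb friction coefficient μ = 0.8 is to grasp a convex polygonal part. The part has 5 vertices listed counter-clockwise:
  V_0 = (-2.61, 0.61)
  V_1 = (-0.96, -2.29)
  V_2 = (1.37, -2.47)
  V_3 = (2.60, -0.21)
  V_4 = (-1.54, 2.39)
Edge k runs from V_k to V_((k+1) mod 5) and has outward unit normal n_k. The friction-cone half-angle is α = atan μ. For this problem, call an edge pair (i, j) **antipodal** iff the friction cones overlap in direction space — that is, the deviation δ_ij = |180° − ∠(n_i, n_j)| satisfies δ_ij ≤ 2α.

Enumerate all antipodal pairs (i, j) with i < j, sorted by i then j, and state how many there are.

count = 5; pairs: (0,2), (0,3), (1,3), (1,4), (2,4)

α = atan 0.8 = 38.66°;  2α = 77.32°
n_0 = (-0.8692, -0.4945)
n_1 = (-0.0770, -0.9970)
n_2 = (+0.8783, -0.4780)
n_3 = (+0.5318, +0.8468)
n_4 = (-0.8571, +0.5152)
  (0,1): δ = 124.06°  ·
  (0,2): δ = 58.20°  ✓
  (0,3): δ = 28.23°  ✓
  (0,4): δ = 119.35°  ·
  (1,2): δ = 114.14°  ·
  (1,3): δ = 27.71°  ✓
  (1,4): δ = 63.41°  ✓
  (2,3): δ = 93.57°  ·
  (2,4): δ = 2.45°  ✓
  (3,4): δ = 88.88°  ·
antipodal pairs: 5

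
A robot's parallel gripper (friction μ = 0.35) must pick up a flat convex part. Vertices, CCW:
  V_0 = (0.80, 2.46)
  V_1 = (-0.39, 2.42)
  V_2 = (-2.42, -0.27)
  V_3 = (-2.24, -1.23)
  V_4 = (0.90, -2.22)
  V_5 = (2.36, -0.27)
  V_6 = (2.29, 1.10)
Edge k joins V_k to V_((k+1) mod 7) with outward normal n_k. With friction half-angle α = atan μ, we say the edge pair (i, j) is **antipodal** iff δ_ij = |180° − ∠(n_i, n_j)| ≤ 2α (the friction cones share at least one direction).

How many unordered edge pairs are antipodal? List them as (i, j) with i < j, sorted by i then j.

count = 5; pairs: (0,3), (1,4), (2,5), (2,6), (3,6)

α = atan 0.35 = 19.29°;  2α = 38.58°
n_0 = (-0.0336, +0.9994)
n_1 = (-0.7982, +0.6024)
n_2 = (-0.9829, -0.1843)
n_3 = (-0.3007, -0.9537)
n_4 = (+0.8005, -0.5993)
n_5 = (+0.9987, +0.0510)
n_6 = (+0.6742, +0.7386)
  (0,1): δ = 128.97°  ·
  (0,2): δ = 81.31°  ·
  (0,3): δ = 19.42°  ✓
  (0,4): δ = 51.25°  ·
  (0,5): δ = 91.00°  ·
  (0,6): δ = 135.69°  ·
  (1,2): δ = 132.34°  ·
  (1,3): δ = 70.46°  ·
  (1,4): δ = 0.22°  ✓
  (1,5): δ = 39.96°  ·
  (1,6): δ = 84.65°  ·
  (2,3): δ = 118.12°  ·
  (2,4): δ = 47.44°  ·
  (2,5): δ = 7.69°  ✓
  (2,6): δ = 36.99°  ✓
  (3,4): δ = 109.32°  ·
  (3,5): δ = 69.58°  ·
  (3,6): δ = 24.89°  ✓
  (4,5): δ = 140.25°  ·
  (4,6): δ = 95.57°  ·
  (5,6): δ = 135.31°  ·
antipodal pairs: 5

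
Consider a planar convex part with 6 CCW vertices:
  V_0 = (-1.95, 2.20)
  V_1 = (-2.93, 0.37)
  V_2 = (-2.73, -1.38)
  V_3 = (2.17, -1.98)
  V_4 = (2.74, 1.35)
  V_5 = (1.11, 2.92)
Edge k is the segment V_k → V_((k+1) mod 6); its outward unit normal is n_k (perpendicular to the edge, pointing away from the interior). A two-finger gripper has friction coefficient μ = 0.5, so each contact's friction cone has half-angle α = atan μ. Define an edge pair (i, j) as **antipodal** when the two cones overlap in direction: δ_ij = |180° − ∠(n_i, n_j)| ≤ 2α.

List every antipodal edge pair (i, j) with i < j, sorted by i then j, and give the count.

α = atan 0.5 = 26.57°;  2α = 53.13°
n_0 = (-0.8816, +0.4721)
n_1 = (-0.9935, -0.1135)
n_2 = (-0.1215, -0.9926)
n_3 = (+0.9857, -0.1687)
n_4 = (+0.6937, +0.7202)
n_5 = (-0.2290, +0.9734)
  (0,1): δ = 145.31°  ·
  (0,2): δ = 68.81°  ·
  (0,3): δ = 18.46°  ✓
  (0,4): δ = 74.24°  ·
  (0,5): δ = 131.41°  ·
  (1,2): δ = 103.50°  ·
  (1,3): δ = 16.23°  ✓
  (1,4): δ = 39.55°  ✓
  (1,5): δ = 96.72°  ·
  (2,3): δ = 92.73°  ·
  (2,4): δ = 36.94°  ✓
  (2,5): δ = 20.22°  ✓
  (3,4): δ = 124.21°  ·
  (3,5): δ = 67.05°  ·
  (4,5): δ = 122.83°  ·
antipodal pairs: 5

count = 5; pairs: (0,3), (1,3), (1,4), (2,4), (2,5)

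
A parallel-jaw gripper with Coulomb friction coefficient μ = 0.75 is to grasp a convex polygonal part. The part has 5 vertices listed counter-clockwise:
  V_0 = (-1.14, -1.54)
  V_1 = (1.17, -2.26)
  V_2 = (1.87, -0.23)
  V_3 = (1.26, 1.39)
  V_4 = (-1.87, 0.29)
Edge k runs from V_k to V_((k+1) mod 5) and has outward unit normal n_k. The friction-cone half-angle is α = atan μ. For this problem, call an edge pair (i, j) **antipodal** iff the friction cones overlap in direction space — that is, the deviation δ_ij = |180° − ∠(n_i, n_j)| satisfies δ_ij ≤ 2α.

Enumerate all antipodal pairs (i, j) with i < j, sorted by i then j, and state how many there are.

α = atan 0.75 = 36.87°;  2α = 73.74°
n_0 = (-0.2976, -0.9547)
n_1 = (+0.9454, -0.3260)
n_2 = (+0.9359, +0.3524)
n_3 = (-0.3316, +0.9434)
n_4 = (-0.9288, -0.3705)
  (0,1): δ = 91.71°  ·
  (0,2): δ = 52.05°  ✓
  (0,3): δ = 36.68°  ✓
  (0,4): δ = 129.06°  ·
  (1,2): δ = 140.34°  ·
  (1,3): δ = 51.61°  ✓
  (1,4): δ = 40.77°  ✓
  (2,3): δ = 91.27°  ·
  (2,4): δ = 1.11°  ✓
  (3,4): δ = 87.62°  ·
antipodal pairs: 5

count = 5; pairs: (0,2), (0,3), (1,3), (1,4), (2,4)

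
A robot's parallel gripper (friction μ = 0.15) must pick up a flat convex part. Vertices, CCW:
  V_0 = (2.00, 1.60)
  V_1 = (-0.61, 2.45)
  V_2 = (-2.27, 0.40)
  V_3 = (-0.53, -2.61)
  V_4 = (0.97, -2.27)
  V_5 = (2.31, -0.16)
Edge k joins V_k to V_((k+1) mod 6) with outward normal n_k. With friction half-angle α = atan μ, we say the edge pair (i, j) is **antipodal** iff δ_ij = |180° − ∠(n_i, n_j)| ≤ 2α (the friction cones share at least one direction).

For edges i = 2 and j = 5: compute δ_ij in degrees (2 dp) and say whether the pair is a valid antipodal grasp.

δ = 20.04°, invalid

α = atan 0.15 = 8.53°;  2α = 17.06°
edge 2: e_2 = (+1.74, -3.01);  n_2 = (-0.8658, -0.5005)
edge 5: e_5 = (-0.31, +1.76);  n_5 = (+0.9848, +0.1735)
∠(n_2, n_5) = 159.96°
δ = |180° − 159.96°| = 20.04°
20.04° > 2α = 17.06°  →  invalid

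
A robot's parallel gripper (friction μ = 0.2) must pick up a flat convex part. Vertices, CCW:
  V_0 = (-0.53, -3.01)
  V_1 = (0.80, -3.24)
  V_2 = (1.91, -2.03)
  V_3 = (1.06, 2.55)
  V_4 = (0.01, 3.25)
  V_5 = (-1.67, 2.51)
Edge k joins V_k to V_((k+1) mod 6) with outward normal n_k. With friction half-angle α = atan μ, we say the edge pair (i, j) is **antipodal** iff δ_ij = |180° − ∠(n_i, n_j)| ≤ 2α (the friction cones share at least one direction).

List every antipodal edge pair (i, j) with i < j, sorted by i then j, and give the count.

α = atan 0.2 = 11.31°;  2α = 22.62°
n_0 = (-0.1704, -0.9854)
n_1 = (+0.7369, -0.6760)
n_2 = (+0.9832, +0.1825)
n_3 = (+0.5547, +0.8321)
n_4 = (-0.4031, +0.9152)
n_5 = (-0.9793, -0.2023)
  (0,1): δ = 122.72°  ·
  (0,2): δ = 69.67°  ·
  (0,3): δ = 23.88°  ·
  (0,4): δ = 33.58°  ·
  (0,5): δ = 111.48°  ·
  (1,2): δ = 126.95°  ·
  (1,3): δ = 81.16°  ·
  (1,4): δ = 23.70°  ·
  (1,5): δ = 54.20°  ·
  (2,3): δ = 134.20°  ·
  (2,4): δ = 76.74°  ·
  (2,5): δ = 1.15°  ✓
  (3,4): δ = 122.54°  ·
  (3,5): δ = 44.64°  ·
  (4,5): δ = 102.10°  ·
antipodal pairs: 1

count = 1; pairs: (2,5)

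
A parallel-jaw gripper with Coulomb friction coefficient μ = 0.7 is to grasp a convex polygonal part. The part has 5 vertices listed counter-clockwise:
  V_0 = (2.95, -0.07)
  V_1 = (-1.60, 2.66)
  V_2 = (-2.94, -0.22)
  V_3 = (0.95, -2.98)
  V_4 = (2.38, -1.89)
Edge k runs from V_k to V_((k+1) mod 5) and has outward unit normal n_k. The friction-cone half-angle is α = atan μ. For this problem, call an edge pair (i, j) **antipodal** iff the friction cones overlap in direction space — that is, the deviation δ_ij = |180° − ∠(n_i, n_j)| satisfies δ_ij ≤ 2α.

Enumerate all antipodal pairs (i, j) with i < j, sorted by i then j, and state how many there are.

count = 4; pairs: (0,2), (0,3), (1,3), (1,4)

α = atan 0.7 = 34.99°;  2α = 69.98°
n_0 = (+0.5145, +0.8575)
n_1 = (-0.9067, +0.4219)
n_2 = (-0.5787, -0.8156)
n_3 = (+0.6062, -0.7953)
n_4 = (+0.9543, -0.2989)
  (0,1): δ = 83.99°  ·
  (0,2): δ = 4.39°  ✓
  (0,3): δ = 68.28°  ✓
  (0,4): δ = 103.57°  ·
  (1,2): δ = 100.40°  ·
  (1,3): δ = 27.73°  ✓
  (1,4): δ = 7.56°  ✓
  (2,3): δ = 107.33°  ·
  (2,4): δ = 72.03°  ·
  (3,4): δ = 144.71°  ·
antipodal pairs: 4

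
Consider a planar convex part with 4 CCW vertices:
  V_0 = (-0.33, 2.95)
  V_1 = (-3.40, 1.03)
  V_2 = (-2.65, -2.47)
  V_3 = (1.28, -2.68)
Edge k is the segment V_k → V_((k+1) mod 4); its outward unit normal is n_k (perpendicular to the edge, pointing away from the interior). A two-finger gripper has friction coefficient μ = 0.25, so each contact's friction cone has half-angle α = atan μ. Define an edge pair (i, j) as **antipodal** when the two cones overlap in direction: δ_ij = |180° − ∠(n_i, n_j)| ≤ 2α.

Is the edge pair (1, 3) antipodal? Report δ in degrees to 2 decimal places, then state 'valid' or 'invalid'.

α = atan 0.25 = 14.04°;  2α = 28.07°
edge 1: e_1 = (+0.75, -3.50);  n_1 = (-0.9778, -0.2095)
edge 3: e_3 = (-1.61, +5.63);  n_3 = (+0.9615, +0.2749)
∠(n_1, n_3) = 176.14°
δ = |180° − 176.14°| = 3.86°
3.86° ≤ 2α = 28.07°  →  valid

δ = 3.86°, valid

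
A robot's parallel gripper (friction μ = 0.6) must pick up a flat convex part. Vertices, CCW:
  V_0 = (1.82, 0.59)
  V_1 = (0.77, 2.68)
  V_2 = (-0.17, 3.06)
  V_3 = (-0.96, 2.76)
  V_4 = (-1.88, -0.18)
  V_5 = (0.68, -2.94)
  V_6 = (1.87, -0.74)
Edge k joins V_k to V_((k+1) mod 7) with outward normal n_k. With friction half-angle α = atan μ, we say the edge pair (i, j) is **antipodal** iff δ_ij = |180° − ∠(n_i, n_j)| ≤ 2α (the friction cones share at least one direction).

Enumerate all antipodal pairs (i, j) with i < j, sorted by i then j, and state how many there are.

α = atan 0.6 = 30.96°;  2α = 61.93°
n_0 = (+0.8936, +0.4489)
n_1 = (+0.3748, +0.9271)
n_2 = (-0.3550, +0.9349)
n_3 = (-0.9544, +0.2986)
n_4 = (-0.7332, -0.6800)
n_5 = (+0.8796, -0.4758)
n_6 = (+0.9993, +0.0376)
  (0,1): δ = 138.69°  ·
  (0,2): δ = 95.88°  ·
  (0,3): δ = 44.05°  ✓
  (0,4): δ = 16.17°  ✓
  (0,5): δ = 124.92°  ·
  (0,6): δ = 155.48°  ·
  (1,2): δ = 137.19°  ·
  (1,3): δ = 85.36°  ·
  (1,4): δ = 25.14°  ✓
  (1,5): δ = 83.60°  ·
  (1,6): δ = 114.16°  ·
  (2,3): δ = 128.17°  ·
  (2,4): δ = 67.95°  ·
  (2,5): δ = 40.80°  ✓
  (2,6): δ = 71.36°  ·
  (3,4): δ = 119.78°  ·
  (3,5): δ = 11.03°  ✓
  (3,6): δ = 19.53°  ✓
  (4,5): δ = 71.26°  ·
  (4,6): δ = 40.69°  ✓
  (5,6): δ = 149.44°  ·
antipodal pairs: 7

count = 7; pairs: (0,3), (0,4), (1,4), (2,5), (3,5), (3,6), (4,6)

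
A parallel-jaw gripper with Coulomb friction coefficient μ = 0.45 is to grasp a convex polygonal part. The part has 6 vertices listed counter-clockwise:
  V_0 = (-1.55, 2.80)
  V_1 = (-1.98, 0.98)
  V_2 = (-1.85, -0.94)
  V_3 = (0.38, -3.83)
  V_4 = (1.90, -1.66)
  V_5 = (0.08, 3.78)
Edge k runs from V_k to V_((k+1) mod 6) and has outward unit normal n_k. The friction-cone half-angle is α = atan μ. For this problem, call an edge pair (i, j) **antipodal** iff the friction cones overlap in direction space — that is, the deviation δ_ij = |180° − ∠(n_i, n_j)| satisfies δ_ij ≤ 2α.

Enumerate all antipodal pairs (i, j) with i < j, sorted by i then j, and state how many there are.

α = atan 0.45 = 24.23°;  2α = 48.46°
n_0 = (-0.9732, +0.2299)
n_1 = (-0.9977, -0.0676)
n_2 = (-0.7917, -0.6109)
n_3 = (+0.8191, -0.5737)
n_4 = (+0.9483, +0.3173)
n_5 = (-0.5153, +0.8570)
  (0,1): δ = 162.83°  ·
  (0,2): δ = 129.05°  ·
  (0,3): δ = 21.72°  ✓
  (0,4): δ = 31.79°  ✓
  (0,5): δ = 134.31°  ·
  (1,2): δ = 146.22°  ·
  (1,3): δ = 38.88°  ✓
  (1,4): δ = 14.62°  ✓
  (1,5): δ = 117.14°  ·
  (2,3): δ = 72.66°  ·
  (2,4): δ = 19.16°  ✓
  (2,5): δ = 83.36°  ·
  (3,4): δ = 126.49°  ·
  (3,5): δ = 23.97°  ✓
  (4,5): δ = 77.48°  ·
antipodal pairs: 6

count = 6; pairs: (0,3), (0,4), (1,3), (1,4), (2,4), (3,5)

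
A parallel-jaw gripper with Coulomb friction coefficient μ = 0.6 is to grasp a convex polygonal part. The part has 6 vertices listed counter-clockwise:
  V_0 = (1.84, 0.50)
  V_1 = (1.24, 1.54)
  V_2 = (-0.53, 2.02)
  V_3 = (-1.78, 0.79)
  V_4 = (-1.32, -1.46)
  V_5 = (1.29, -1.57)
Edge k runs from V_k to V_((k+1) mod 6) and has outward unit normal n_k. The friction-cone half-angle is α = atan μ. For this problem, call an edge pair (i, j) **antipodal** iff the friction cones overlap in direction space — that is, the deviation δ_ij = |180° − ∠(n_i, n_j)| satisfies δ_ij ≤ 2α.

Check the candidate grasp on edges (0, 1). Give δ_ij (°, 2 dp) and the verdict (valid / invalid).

α = atan 0.6 = 30.96°;  2α = 61.93°
edge 0: e_0 = (-0.60, +1.04);  n_0 = (+0.8662, +0.4997)
edge 1: e_1 = (-1.77, +0.48);  n_1 = (+0.2617, +0.9651)
∠(n_0, n_1) = 44.85°
δ = |180° − 44.85°| = 135.15°
135.15° > 2α = 61.93°  →  invalid

δ = 135.15°, invalid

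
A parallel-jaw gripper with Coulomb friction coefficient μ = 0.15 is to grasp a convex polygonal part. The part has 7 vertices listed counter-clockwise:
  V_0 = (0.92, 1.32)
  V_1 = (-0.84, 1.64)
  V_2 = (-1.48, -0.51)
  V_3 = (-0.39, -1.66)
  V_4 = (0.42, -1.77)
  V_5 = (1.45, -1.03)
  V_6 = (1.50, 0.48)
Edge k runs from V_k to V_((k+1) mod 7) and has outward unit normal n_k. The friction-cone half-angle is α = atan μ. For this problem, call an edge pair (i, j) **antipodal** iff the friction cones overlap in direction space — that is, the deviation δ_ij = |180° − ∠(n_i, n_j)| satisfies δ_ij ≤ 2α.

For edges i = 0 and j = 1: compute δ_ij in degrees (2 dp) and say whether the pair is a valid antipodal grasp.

δ = 96.27°, invalid

α = atan 0.15 = 8.53°;  2α = 17.06°
edge 0: e_0 = (-1.76, +0.32);  n_0 = (+0.1789, +0.9839)
edge 1: e_1 = (-0.64, -2.15);  n_1 = (-0.9584, +0.2853)
∠(n_0, n_1) = 83.73°
δ = |180° − 83.73°| = 96.27°
96.27° > 2α = 17.06°  →  invalid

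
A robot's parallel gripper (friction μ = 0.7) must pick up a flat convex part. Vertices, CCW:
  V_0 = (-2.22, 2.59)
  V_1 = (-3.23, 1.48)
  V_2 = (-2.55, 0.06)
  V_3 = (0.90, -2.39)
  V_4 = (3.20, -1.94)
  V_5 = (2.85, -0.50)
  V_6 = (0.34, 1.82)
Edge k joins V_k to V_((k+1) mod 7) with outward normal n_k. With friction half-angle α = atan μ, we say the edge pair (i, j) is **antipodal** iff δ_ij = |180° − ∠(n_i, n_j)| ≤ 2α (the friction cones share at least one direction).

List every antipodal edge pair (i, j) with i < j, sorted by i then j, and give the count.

α = atan 0.7 = 34.99°;  2α = 69.98°
n_0 = (-0.7396, +0.6730)
n_1 = (-0.9019, -0.4319)
n_2 = (-0.5790, -0.8153)
n_3 = (+0.1920, -0.9814)
n_4 = (+0.9717, +0.2362)
n_5 = (+0.6788, +0.7344)
n_6 = (+0.2880, +0.9576)
  (0,1): δ = 112.11°  ·
  (0,2): δ = 83.08°  ·
  (0,3): δ = 36.63°  ✓
  (0,4): δ = 55.96°  ✓
  (0,5): δ = 89.55°  ·
  (0,6): δ = 115.56°  ·
  (1,2): δ = 150.97°  ·
  (1,3): δ = 104.52°  ·
  (1,4): δ = 11.93°  ✓
  (1,5): δ = 21.66°  ✓
  (1,6): δ = 47.67°  ✓
  (2,3): δ = 133.55°  ·
  (2,4): δ = 40.96°  ✓
  (2,5): δ = 7.37°  ✓
  (2,6): δ = 18.64°  ✓
  (3,4): δ = 87.41°  ·
  (3,5): δ = 53.82°  ✓
  (3,6): δ = 27.81°  ✓
  (4,5): δ = 146.41°  ·
  (4,6): δ = 120.40°  ·
  (5,6): δ = 153.99°  ·
antipodal pairs: 10

count = 10; pairs: (0,3), (0,4), (1,4), (1,5), (1,6), (2,4), (2,5), (2,6), (3,5), (3,6)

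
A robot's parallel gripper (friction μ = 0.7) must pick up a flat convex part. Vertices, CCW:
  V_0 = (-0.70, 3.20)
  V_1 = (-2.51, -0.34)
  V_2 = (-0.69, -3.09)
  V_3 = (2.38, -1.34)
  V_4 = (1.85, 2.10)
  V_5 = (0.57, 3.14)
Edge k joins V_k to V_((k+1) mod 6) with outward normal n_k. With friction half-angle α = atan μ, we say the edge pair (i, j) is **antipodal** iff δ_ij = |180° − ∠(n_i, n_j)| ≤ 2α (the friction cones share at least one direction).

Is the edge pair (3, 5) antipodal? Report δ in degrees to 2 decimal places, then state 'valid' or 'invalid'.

α = atan 0.7 = 34.99°;  2α = 69.98°
edge 3: e_3 = (-0.53, +3.44);  n_3 = (+0.9883, +0.1523)
edge 5: e_5 = (-1.27, +0.06);  n_5 = (+0.0472, +0.9989)
∠(n_3, n_5) = 78.54°
δ = |180° − 78.54°| = 101.46°
101.46° > 2α = 69.98°  →  invalid

δ = 101.46°, invalid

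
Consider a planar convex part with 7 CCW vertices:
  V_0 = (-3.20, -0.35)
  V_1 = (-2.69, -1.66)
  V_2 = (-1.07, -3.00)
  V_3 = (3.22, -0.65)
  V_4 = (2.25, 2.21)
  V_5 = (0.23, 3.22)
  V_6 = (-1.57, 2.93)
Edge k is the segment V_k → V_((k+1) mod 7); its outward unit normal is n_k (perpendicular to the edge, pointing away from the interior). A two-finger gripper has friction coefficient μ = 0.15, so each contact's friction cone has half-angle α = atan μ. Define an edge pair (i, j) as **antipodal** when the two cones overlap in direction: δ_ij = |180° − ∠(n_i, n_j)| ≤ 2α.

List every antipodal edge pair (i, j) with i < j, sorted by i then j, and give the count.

count = 2; pairs: (0,3), (1,4)

α = atan 0.15 = 8.53°;  2α = 17.06°
n_0 = (-0.9319, -0.3628)
n_1 = (-0.6374, -0.7706)
n_2 = (+0.4804, -0.8770)
n_3 = (+0.9470, +0.3212)
n_4 = (+0.4472, +0.8944)
n_5 = (-0.1591, +0.9873)
n_6 = (-0.8955, +0.4450)
  (0,1): δ = 150.87°  ·
  (0,2): δ = 82.56°  ·
  (0,3): δ = 2.54°  ✓
  (0,4): δ = 42.16°  ·
  (0,5): δ = 77.88°  ·
  (0,6): δ = 132.30°  ·
  (1,2): δ = 111.69°  ·
  (1,3): δ = 31.67°  ·
  (1,4): δ = 13.03°  ✓
  (1,5): δ = 48.75°  ·
  (1,6): δ = 103.17°  ·
  (2,3): δ = 99.98°  ·
  (2,4): δ = 55.28°  ·
  (2,5): δ = 19.56°  ·
  (2,6): δ = 34.86°  ·
  (3,4): δ = 135.30°  ·
  (3,5): δ = 99.58°  ·
  (3,6): δ = 45.16°  ·
  (4,5): δ = 144.28°  ·
  (4,6): δ = 89.86°  ·
  (5,6): δ = 125.58°  ·
antipodal pairs: 2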